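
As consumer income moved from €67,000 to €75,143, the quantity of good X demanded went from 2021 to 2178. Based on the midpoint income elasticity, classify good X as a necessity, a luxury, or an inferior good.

necessity

%ΔQ = (2178 − 2021)/[(2021+2178)/2] = 157/2099.5 ≈ 0.0748.
%ΔI = (75,143 − 67,000)/[(67,000+75,143)/2] = 8143/71071.5 ≈ 0.1146.
E_I = %ΔQ/%ΔI ≈ 0.653.
E_I ∈ (0,1): normal good (necessity).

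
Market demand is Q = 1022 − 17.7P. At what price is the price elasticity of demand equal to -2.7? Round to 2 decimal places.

42.13

Set −bP/(a − bP) = −2.7 ⇒ bP = 2.7(a − bP) ⇒ bP(1+2.7) = 2.7·a.
P = 2.7·1022/(17.7·3.7) ≈ 42.13.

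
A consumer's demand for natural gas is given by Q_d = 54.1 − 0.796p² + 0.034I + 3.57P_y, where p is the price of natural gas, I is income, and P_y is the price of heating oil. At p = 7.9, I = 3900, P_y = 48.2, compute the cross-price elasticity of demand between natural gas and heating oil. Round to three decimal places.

0.557

First evaluate Q_d: 54.1 − 0.796(7.9)² + 0.034(3900) + 3.57(48.2) = 54.1 − 49.6784 + 132.6 + 172.074 = 309.0956.
∂Q_d/∂P_y = +3.57, so E_xy = 3.57·(48.2/309.0956) ≈ 0.557.
E_xy > 0: the goods are substitutes.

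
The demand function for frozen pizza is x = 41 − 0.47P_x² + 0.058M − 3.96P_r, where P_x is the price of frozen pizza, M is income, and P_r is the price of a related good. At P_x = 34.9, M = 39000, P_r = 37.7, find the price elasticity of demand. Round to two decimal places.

-0.72

Substituting, x = 41 − 0.47(34.9)² + 0.058(39000) − 3.96(37.7) = 41 − 572.4647 + 2262 − 149.292 = 1581.2433.
∂x/∂P_x = −2·0.47·P_x = -32.806, so E_p = -32.806·(34.9/1581.2433) ≈ -0.72.
|E_p| < 1: demand is inelastic.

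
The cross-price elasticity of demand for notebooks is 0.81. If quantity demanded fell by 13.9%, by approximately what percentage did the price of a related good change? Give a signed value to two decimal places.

-17.16

%ΔQ ≈ E × %ΔP_y ⇒ %ΔP_y = %ΔQ / E = (-13.9%)/(0.81) ≈ -17.16%.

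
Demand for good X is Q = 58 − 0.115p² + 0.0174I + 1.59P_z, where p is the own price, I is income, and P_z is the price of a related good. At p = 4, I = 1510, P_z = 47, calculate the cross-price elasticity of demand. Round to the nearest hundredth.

Q = 58 − 0.115(4)² + 0.0174(1510) + 1.59(47) = 58 − 1.84 + 26.274 + 74.73 = 157.164.
∂Q/∂P_z = +1.59, so E_xy = 1.59·(47/157.164) ≈ 0.48.
E_xy > 0: the goods are substitutes.

0.48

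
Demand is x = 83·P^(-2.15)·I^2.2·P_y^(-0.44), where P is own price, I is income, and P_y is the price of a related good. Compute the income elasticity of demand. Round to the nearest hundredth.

For a Cobb–Douglas (constant-elasticity) form x = A·I^α·…, the elasticity with respect to I equals the exponent α at every point.
Here the exponent on I is 2.2, so the income elasticity of demand is 2.20.

2.20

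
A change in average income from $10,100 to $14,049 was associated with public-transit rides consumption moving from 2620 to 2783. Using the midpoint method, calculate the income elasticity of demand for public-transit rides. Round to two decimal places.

0.18

%ΔQ = (2783 − 2620)/[(2620+2783)/2] = 163/2701.5 ≈ 0.0603.
%ΔI = (14,049 − 10,100)/[(10,100+14,049)/2] = 3949/12074.5 ≈ 0.3271.
E_I = %ΔQ/%ΔI ≈ 0.18.
E_I ∈ (0,1): normal good (necessity).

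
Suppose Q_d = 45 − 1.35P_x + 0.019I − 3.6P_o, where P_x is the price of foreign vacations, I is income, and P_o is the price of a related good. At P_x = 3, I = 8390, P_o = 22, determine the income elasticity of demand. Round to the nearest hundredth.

1.32

Q_d = 45 − 1.35(3) + 0.019(8390) − 3.6(22) = 45 − 4.05 + 159.41 − 79.2 = 121.16.
∂Q_d/∂I = +0.019, so E_I = 0.019·(8390/121.16) ≈ 1.32.
E_I > 1: normal good (luxury).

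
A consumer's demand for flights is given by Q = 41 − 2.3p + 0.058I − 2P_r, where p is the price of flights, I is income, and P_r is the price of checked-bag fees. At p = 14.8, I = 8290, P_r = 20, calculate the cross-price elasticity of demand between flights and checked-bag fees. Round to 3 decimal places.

Q = 41 − 2.3(14.8) + 0.058(8290) − 2(20) = 41 − 34.04 + 480.82 − 40 = 447.78.
∂Q/∂P_r = −2, so E_xy = -2·(20/447.78) ≈ -0.089.
E_xy < 0: the goods are complements.

-0.089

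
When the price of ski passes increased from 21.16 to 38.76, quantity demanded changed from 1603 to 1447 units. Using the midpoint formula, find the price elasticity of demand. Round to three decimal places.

-0.174

%ΔQ = (1447 − 1603)/[(1603 + 1447)/2] = -156/1525 ≈ -0.1023.
%Δp = (38.76 − 21.16)/[(21.16 + 38.76)/2] = 17.6/29.96 ≈ 0.5874.
Arc elasticity E = %ΔQ/%Δp ≈ -0.1023/0.5874 ≈ -0.174.
|E| < 1: demand is inelastic over this range.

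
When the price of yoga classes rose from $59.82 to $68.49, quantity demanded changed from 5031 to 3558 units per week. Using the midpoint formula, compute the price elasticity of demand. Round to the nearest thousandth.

-2.538

%Δq = (3558 − 5031)/[(5031 + 3558)/2] = -1473/4294.5 ≈ -0.3430.
%ΔP = (68.49 − 59.82)/[(59.82 + 68.49)/2] = 8.67/64.155 ≈ 0.1351.
Arc elasticity E = %Δq/%ΔP ≈ -0.3430/0.1351 ≈ -2.538.
|E| > 1: demand is elastic over this range.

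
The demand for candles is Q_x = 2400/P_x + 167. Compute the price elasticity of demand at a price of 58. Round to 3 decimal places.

-0.199

At P_x = 58, Q_x = 208.3793.
dQ_x/dP_x = −2400/P_x² = −0.7134.
Point elasticity E = (dQ_x/dP_x)·(P_x/Q_x) = -0.7134 × 58/208.3793 ≈ -0.199.
|E| < 1, so demand is inelastic at this price.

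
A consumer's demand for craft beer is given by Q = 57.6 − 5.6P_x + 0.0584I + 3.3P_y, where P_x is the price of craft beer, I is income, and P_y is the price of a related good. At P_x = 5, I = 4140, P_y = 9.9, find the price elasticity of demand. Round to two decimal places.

Evaluating quantity at (P_x, I, P_y) gives Q = 57.6 − 5.6(5) + 0.0584(4140) + 3.3(9.9) = 57.6 − 28 + 241.776 + 32.67 = 304.046.
∂Q/∂P_x = −5.6, so E_p = (−5.6)·(5/304.046) ≈ -0.09.
|E_p| < 1: demand is inelastic.

-0.09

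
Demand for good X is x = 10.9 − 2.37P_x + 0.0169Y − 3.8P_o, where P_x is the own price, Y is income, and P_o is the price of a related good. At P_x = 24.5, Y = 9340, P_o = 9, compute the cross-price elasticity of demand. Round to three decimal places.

First evaluate x: 10.9 − 2.37(24.5) + 0.0169(9340) − 3.8(9) = 10.9 − 58.065 + 157.846 − 34.2 = 76.481.
∂x/∂P_o = −3.8, so E_xy = -3.8·(9/76.481) ≈ -0.447.
E_xy < 0: the goods are complements.

-0.447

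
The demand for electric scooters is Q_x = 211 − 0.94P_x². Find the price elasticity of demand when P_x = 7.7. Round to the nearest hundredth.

-0.72

At P_x = 7.7, Q_x = 155.2674.
dQ_x/dP_x = −2·0.94·P_x = −14.476.
Point elasticity E = (dQ_x/dP_x)·(P_x/Q_x) = -14.476 × 7.7/155.2674 ≈ -0.72.
|E| < 1, so demand is inelastic at this price.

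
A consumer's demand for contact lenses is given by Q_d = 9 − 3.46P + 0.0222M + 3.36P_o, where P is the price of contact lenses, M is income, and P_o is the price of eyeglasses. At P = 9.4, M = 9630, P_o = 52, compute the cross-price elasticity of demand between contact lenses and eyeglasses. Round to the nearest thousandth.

0.479

At the given point, Q_d = 9 − 3.46(9.4) + 0.0222(9630) + 3.36(52) = 9 − 32.524 + 213.786 + 174.72 = 364.982.
∂Q_d/∂P_o = +3.36, so E_xy = 3.36·(52/364.982) ≈ 0.479.
E_xy > 0: the goods are substitutes.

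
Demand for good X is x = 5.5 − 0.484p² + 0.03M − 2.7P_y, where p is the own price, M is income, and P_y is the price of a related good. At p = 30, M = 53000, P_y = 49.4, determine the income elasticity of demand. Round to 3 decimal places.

At the given point, x = 5.5 − 0.484(30)² + 0.03(53000) − 2.7(49.4) = 5.5 − 435.6 + 1590 − 133.38 = 1026.52.
∂x/∂M = +0.03, so E_I = 0.03·(53000/1026.52) ≈ 1.549.
E_I > 1: normal good (luxury).

1.549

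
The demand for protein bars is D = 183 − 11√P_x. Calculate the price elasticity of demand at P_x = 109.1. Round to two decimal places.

-0.84

At P_x = 109.1, D = 68.104.
dD/dP_x = −11/(2√P_x) = −11/(2·10.4451).
Point elasticity E = (dD/dP_x)·(P_x/D) = -0.5266 × 109.1/68.104 ≈ -0.84.
|E| < 1, so demand is inelastic at this price.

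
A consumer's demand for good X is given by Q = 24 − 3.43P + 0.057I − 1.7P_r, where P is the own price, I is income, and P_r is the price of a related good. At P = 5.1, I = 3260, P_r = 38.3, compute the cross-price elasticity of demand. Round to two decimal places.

At the given point, Q = 24 − 3.43(5.1) + 0.057(3260) − 1.7(38.3) = 24 − 17.493 + 185.82 − 65.11 = 127.217.
∂Q/∂P_r = −1.7, so E_xy = -1.7·(38.3/127.217) ≈ -0.51.
E_xy < 0: the goods are complements.

-0.51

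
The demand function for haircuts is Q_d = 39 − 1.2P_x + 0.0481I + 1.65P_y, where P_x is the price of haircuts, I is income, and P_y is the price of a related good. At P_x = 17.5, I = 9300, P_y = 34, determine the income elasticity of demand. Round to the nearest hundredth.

Substituting, Q_d = 39 − 1.2(17.5) + 0.0481(9300) + 1.65(34) = 39 − 21 + 447.33 + 56.1 = 521.43.
∂Q_d/∂I = +0.0481, so E_I = 0.0481·(9300/521.43) ≈ 0.86.
E_I ∈ (0,1): normal good (necessity).

0.86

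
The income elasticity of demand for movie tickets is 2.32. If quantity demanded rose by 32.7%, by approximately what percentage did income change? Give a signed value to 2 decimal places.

%ΔQ ≈ E × %ΔI ⇒ %ΔI = %ΔQ / E = (32.7%)/(2.32) ≈ 14.09%.

14.09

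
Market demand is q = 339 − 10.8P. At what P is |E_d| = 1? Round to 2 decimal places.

15.69

For linear demand q = a − bP, E = −bP/(a − bP). |E| = 1 ⇒ bP = a − bP ⇒ P = a/(2b).
P = 339/(2·10.8) ≈ 15.69.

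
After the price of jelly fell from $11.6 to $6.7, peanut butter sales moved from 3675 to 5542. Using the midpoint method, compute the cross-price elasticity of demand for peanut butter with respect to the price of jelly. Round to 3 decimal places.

%ΔQ_x = (5542 − 3675)/[(3675+5542)/2] = 1867/4608.5 ≈ 0.4051.
%ΔP_y = (6.7 − 11.6)/[(11.6+6.7)/2] ≈ -0.5355.
E_xy = 0.4051/-0.5355 ≈ -0.757.
E_xy < 0, so peanut butter and jelly are complements.

-0.757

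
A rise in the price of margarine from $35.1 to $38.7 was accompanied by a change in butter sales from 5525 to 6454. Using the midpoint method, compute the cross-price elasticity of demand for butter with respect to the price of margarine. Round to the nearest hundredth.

%ΔQ_x = (6454 − 5525)/[(5525+6454)/2] = 929/5989.5 ≈ 0.1551.
%ΔP_y = (38.7 − 35.1)/[(35.1+38.7)/2] ≈ 0.0976.
E_xy = 0.1551/0.0976 ≈ 1.59.
E_xy > 0, so butter and margarine are substitutes.

1.59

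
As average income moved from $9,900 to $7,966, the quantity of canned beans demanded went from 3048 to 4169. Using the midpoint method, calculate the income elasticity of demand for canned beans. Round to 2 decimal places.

-1.43

%ΔQ = (4169 − 3048)/[(3048+4169)/2] = 1121/3608.5 ≈ 0.3107.
%ΔI = (7,966 − 9,900)/[(9,900+7,966)/2] = -1934/8933 ≈ -0.2165.
E_I = %ΔQ/%ΔI ≈ -1.43.
E_I < 0: inferior good.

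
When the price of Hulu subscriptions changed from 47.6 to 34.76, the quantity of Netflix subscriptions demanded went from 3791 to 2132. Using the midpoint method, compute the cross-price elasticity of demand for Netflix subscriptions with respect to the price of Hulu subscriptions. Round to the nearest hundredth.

%ΔQ_x = (2132 − 3791)/[(3791+2132)/2] = -1659/2961.5 ≈ -0.5602.
%ΔP_y = (34.76 − 47.6)/[(47.6+34.76)/2] ≈ -0.3118.
E_xy = -0.5602/-0.3118 ≈ 1.80.
E_xy > 0, so Netflix subscriptions and Hulu subscriptions are substitutes.

1.80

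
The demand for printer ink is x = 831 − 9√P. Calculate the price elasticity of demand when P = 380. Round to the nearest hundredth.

-0.13

At P = 380, x = 655.5577.
dx/dP = −9/(2√P) = −9/(2·19.4936).
Point elasticity E = (dx/dP)·(P/x) = -0.2308 × 380/655.5577 ≈ -0.13.
|E| < 1, so demand is inelastic at this price.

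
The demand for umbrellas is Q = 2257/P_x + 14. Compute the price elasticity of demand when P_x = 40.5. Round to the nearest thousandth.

-0.799

At P_x = 40.5, Q = 69.7284.
dQ/dP_x = −2257/P_x² = −1.376.
Point elasticity E = (dQ/dP_x)·(P_x/Q) = -1.376 × 40.5/69.7284 ≈ -0.799.
|E| < 1, so demand is inelastic at this price.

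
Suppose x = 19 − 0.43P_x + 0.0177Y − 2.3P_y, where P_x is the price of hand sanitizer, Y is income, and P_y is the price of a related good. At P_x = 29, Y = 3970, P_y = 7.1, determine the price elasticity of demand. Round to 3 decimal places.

-0.206

x = 19 − 0.43(29) + 0.0177(3970) − 2.3(7.1) = 19 − 12.47 + 70.269 − 16.33 = 60.469.
∂x/∂P_x = −0.43, so E_p = (−0.43)·(29/60.469) ≈ -0.206.
|E_p| < 1: demand is inelastic.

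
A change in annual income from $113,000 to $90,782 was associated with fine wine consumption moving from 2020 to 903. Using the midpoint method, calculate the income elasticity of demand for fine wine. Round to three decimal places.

%ΔQ = (903 − 2020)/[(2020+903)/2] = -1117/1461.5 ≈ -0.7643.
%ΔY = (90,782 − 113,000)/[(113,000+90,782)/2] = -22218/101891 ≈ -0.2181.
E_I = %ΔQ/%ΔY ≈ 3.505.
E_I > 1: normal good (luxury).

3.505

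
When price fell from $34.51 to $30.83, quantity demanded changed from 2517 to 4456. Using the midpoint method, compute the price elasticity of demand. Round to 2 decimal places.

%Δq = (4456 − 2517)/[(2517 + 4456)/2] = 1939/3486.5 ≈ 0.5561.
%Δp = (30.83 − 34.51)/[(34.51 + 30.83)/2] = -3.68/32.67 ≈ -0.1126.
Arc elasticity E = %Δq/%Δp ≈ 0.5561/-0.1126 ≈ -4.94.
|E| > 1: demand is elastic over this range.

-4.94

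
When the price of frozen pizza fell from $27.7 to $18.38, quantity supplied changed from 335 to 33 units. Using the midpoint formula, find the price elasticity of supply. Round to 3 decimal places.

%Δq = (33 − 335)/[(335 + 33)/2] = -302/184 ≈ -1.6413.
%ΔP = (18.38 − 27.7)/[(27.7 + 18.38)/2] = -9.32/23.04 ≈ -0.4045.
Arc elasticity E = %Δq/%ΔP ≈ -1.6413/-0.4045 ≈ 4.057.
|E| > 1: supply is elastic over this range.

4.057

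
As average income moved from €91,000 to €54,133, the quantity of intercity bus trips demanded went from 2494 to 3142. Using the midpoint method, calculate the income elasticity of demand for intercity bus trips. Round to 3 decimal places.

-0.453

%ΔQ = (3142 − 2494)/[(2494+3142)/2] = 648/2818 ≈ 0.2300.
%ΔI = (54,133 − 91,000)/[(91,000+54,133)/2] = -36867/72566.5 ≈ -0.5080.
E_I = %ΔQ/%ΔI ≈ -0.453.
E_I < 0: inferior good.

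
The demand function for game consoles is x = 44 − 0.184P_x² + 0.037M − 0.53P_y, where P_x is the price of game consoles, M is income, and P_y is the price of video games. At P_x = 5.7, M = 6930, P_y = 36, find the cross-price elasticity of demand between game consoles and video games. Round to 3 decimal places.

At the given point, x = 44 − 0.184(5.7)² + 0.037(6930) − 0.53(36) = 44 − 5.9782 + 256.41 − 19.08 = 275.3518.
∂x/∂P_y = −0.53, so E_xy = -0.53·(36/275.3518) ≈ -0.069.
E_xy < 0: the goods are complements.

-0.069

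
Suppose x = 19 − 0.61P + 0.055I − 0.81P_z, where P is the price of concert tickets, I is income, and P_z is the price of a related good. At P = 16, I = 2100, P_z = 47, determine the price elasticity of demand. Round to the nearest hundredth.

-0.11

At the given point, x = 19 − 0.61(16) + 0.055(2100) − 0.81(47) = 19 − 9.76 + 115.5 − 38.07 = 86.67.
∂x/∂P = −0.61, so E_p = (−0.61)·(16/86.67) ≈ -0.11.
|E_p| < 1: demand is inelastic.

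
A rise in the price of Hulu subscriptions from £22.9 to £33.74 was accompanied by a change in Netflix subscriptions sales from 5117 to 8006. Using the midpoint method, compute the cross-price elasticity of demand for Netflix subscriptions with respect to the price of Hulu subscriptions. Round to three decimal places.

1.150

%ΔQ_x = (8006 − 5117)/[(5117+8006)/2] = 2889/6561.5 ≈ 0.4403.
%ΔP_y = (33.74 − 22.9)/[(22.9+33.74)/2] ≈ 0.3828.
E_xy = 0.4403/0.3828 ≈ 1.150.
E_xy > 0, so Netflix subscriptions and Hulu subscriptions are substitutes.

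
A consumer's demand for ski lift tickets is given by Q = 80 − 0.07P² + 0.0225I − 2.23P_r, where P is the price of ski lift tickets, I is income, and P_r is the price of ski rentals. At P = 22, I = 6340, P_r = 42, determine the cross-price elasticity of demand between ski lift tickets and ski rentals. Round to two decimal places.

First evaluate Q: 80 − 0.07(22)² + 0.0225(6340) − 2.23(42) = 80 − 33.88 + 142.65 − 93.66 = 95.11.
∂Q/∂P_r = −2.23, so E_xy = -2.23·(42/95.11) ≈ -0.98.
E_xy < 0: the goods are complements.

-0.98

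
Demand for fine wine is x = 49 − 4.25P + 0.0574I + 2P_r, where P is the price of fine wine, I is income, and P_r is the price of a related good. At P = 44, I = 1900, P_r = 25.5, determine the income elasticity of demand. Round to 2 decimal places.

4.94

At the given point, x = 49 − 4.25(44) + 0.0574(1900) + 2(25.5) = 49 − 187 + 109.06 + 51 = 22.06.
∂x/∂I = +0.0574, so E_I = 0.0574·(1900/22.06) ≈ 4.94.
E_I > 1: normal good (luxury).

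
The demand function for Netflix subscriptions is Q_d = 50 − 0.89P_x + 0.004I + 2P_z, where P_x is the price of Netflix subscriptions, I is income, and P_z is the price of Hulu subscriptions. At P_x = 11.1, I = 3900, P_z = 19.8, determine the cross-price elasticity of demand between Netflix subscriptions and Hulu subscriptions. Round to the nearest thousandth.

0.415

Evaluating quantity at (P_x, I, P_z) gives Q_d = 50 − 0.89(11.1) + 0.004(3900) + 2(19.8) = 50 − 9.879 + 15.6 + 39.6 = 95.321.
∂Q_d/∂P_z = +2, so E_xy = 2·(19.8/95.321) ≈ 0.415.
E_xy > 0: the goods are substitutes.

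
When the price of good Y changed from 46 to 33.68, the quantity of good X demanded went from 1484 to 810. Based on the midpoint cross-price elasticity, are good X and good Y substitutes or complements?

%ΔQ_x = (810 − 1484)/[(1484+810)/2] = -674/1147 ≈ -0.5876.
%ΔP_y = (33.68 − 46)/[(46+33.68)/2] ≈ -0.3092.
E_xy = -0.5876/-0.3092 ≈ 1.900.
E_xy > 0, so the goods are substitutes.

substitutes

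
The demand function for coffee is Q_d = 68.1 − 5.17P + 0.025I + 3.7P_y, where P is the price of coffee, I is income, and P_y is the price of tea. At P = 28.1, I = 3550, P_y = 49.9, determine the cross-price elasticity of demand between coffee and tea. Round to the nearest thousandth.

First evaluate Q_d: 68.1 − 5.17(28.1) + 0.025(3550) + 3.7(49.9) = 68.1 − 145.277 + 88.75 + 184.63 = 196.203.
∂Q_d/∂P_y = +3.7, so E_xy = 3.7·(49.9/196.203) ≈ 0.941.
E_xy > 0: the goods are substitutes.

0.941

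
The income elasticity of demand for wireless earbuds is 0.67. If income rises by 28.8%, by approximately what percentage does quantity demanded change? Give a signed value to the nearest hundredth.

%ΔQ ≈ E × %ΔI = (0.67) × (28.8%) ≈ 19.30%.

19.30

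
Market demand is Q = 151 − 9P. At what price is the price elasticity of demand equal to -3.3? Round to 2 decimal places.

12.88

Set −bP/(a − bP) = −3.3 ⇒ bP = 3.3(a − bP) ⇒ bP(1+3.3) = 3.3·a.
P = 3.3·151/(9·4.3) ≈ 12.88.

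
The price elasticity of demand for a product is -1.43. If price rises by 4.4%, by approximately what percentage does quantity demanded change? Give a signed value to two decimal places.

-6.29

%ΔQ ≈ E × %ΔP = (-1.43) × (4.4%) ≈ -6.29%.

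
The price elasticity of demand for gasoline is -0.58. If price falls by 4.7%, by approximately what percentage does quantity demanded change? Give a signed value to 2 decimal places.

%ΔQ ≈ E × %ΔP = (-0.58) × (-4.7%) ≈ 2.73%.

2.73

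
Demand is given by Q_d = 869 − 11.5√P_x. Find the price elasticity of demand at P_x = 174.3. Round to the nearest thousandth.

-0.106

At P_x = 174.3, Q_d = 717.1739.
dQ_d/dP_x = −11.5/(2√P_x) = −11.5/(2·13.2023).
Point elasticity E = (dQ_d/dP_x)·(P_x/Q_d) = -0.4355 × 174.3/717.1739 ≈ -0.106.
|E| < 1, so demand is inelastic at this price.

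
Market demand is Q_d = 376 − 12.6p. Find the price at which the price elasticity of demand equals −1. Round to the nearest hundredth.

14.92

For linear demand Q_d = a − bp, E = −bp/(a − bp). |E| = 1 ⇒ bp = a − bp ⇒ p = a/(2b).
p = 376/(2·12.6) ≈ 14.92.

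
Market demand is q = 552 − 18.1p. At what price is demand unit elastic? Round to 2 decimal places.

For linear demand q = a − bp, E = −bp/(a − bp). |E| = 1 ⇒ bp = a − bp ⇒ p = a/(2b).
p = 552/(2·18.1) ≈ 15.25.

15.25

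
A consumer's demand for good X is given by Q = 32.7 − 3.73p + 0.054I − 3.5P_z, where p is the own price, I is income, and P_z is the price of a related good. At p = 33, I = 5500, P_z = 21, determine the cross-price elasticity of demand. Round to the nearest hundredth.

Q = 32.7 − 3.73(33) + 0.054(5500) − 3.5(21) = 32.7 − 123.09 + 297 − 73.5 = 133.11.
∂Q/∂P_z = −3.5, so E_xy = -3.5·(21/133.11) ≈ -0.55.
E_xy < 0: the goods are complements.

-0.55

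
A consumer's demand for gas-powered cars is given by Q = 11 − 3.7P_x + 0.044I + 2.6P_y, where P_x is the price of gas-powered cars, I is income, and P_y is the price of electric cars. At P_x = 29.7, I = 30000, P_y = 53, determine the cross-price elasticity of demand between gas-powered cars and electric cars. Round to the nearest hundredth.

0.10

At the given point, Q = 11 − 3.7(29.7) + 0.044(30000) + 2.6(53) = 11 − 109.89 + 1320 + 137.8 = 1358.91.
∂Q/∂P_y = +2.6, so E_xy = 2.6·(53/1358.91) ≈ 0.10.
E_xy > 0: the goods are substitutes.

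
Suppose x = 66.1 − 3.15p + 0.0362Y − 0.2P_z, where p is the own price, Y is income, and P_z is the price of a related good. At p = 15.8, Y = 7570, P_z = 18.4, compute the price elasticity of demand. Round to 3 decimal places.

-0.174

At the given point, x = 66.1 − 3.15(15.8) + 0.0362(7570) − 0.2(18.4) = 66.1 − 49.77 + 274.034 − 3.68 = 286.684.
∂x/∂p = −3.15, so E_p = (−3.15)·(15.8/286.684) ≈ -0.174.
|E_p| < 1: demand is inelastic.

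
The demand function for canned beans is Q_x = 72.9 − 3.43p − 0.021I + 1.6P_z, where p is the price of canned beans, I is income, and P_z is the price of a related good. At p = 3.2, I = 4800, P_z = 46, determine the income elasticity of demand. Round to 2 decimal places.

Q_x = 72.9 − 3.43(3.2) − 0.021(4800) + 1.6(46) = 72.9 − 10.976 − 100.8 + 73.6 = 34.724.
∂Q_x/∂I = −0.021, so E_I = -0.021·(4800/34.724) ≈ -2.90.
E_I < 0: inferior good.

-2.90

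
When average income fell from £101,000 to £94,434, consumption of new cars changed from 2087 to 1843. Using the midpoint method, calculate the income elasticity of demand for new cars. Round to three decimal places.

1.848

%ΔQ = (1843 − 2087)/[(2087+1843)/2] = -244/1965 ≈ -0.1242.
%ΔI = (94,434 − 101,000)/[(101,000+94,434)/2] = -6566/97717 ≈ -0.0672.
E_I = %ΔQ/%ΔI ≈ 1.848.
E_I > 1: normal good (luxury).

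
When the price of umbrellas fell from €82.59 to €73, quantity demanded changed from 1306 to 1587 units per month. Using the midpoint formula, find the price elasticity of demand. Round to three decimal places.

-1.576

%Δq = (1587 − 1306)/[(1306 + 1587)/2] = 281/1446.5 ≈ 0.1943.
%ΔP = (73 − 82.59)/[(82.59 + 73)/2] = -9.59/77.795 ≈ -0.1233.
Arc elasticity E = %Δq/%ΔP ≈ 0.1943/-0.1233 ≈ -1.576.
|E| > 1: demand is elastic over this range.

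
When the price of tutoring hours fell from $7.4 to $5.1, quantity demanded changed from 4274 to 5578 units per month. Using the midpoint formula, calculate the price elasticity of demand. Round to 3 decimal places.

%ΔQ = (5578 − 4274)/[(4274 + 5578)/2] = 1304/4926 ≈ 0.2647.
%ΔP = (5.1 − 7.4)/[(7.4 + 5.1)/2] = -2.3/6.25 ≈ -0.3680.
Arc elasticity E = %ΔQ/%ΔP ≈ 0.2647/-0.3680 ≈ -0.719.
|E| < 1: demand is inelastic over this range.

-0.719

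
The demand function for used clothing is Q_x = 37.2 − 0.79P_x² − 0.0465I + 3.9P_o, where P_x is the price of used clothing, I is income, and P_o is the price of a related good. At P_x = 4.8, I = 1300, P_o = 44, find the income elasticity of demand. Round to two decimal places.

-0.46

At the given point, Q_x = 37.2 − 0.79(4.8)² − 0.0465(1300) + 3.9(44) = 37.2 − 18.2016 − 60.45 + 171.6 = 130.1484.
∂Q_x/∂I = −0.0465, so E_I = -0.0465·(1300/130.1484) ≈ -0.46.
E_I < 0: inferior good.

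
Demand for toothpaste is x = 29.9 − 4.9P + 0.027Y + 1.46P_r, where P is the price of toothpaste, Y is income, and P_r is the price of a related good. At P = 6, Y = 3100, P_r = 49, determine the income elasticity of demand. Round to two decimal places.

Evaluating quantity at (P, Y, P_r) gives x = 29.9 − 4.9(6) + 0.027(3100) + 1.46(49) = 29.9 − 29.4 + 83.7 + 71.54 = 155.74.
∂x/∂Y = +0.027, so E_I = 0.027·(3100/155.74) ≈ 0.54.
E_I ∈ (0,1): normal good (necessity).

0.54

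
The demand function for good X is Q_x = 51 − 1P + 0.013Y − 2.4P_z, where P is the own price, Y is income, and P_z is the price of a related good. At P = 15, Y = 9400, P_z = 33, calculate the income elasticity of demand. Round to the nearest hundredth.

Substituting, Q_x = 51 − 1(15) + 0.013(9400) − 2.4(33) = 51 − 15 + 122.2 − 79.2 = 79.
∂Q_x/∂Y = +0.013, so E_I = 0.013·(9400/79) ≈ 1.55.
E_I > 1: normal good (luxury).

1.55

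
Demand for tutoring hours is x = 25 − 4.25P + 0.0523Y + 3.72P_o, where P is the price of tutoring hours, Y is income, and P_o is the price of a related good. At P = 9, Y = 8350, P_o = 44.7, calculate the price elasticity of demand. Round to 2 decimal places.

-0.06

x = 25 − 4.25(9) + 0.0523(8350) + 3.72(44.7) = 25 − 38.25 + 436.705 + 166.284 = 589.739.
∂x/∂P = −4.25, so E_p = (−4.25)·(9/589.739) ≈ -0.06.
|E_p| < 1: demand is inelastic.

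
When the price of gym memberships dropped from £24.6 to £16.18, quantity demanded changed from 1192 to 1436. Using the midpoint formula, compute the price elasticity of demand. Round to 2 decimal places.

-0.45

%Δq = (1436 − 1192)/[(1192 + 1436)/2] = 244/1314 ≈ 0.1857.
%ΔP = (16.18 − 24.6)/[(24.6 + 16.18)/2] = -8.42/20.39 ≈ -0.4129.
Arc elasticity E = %Δq/%ΔP ≈ 0.1857/-0.4129 ≈ -0.45.
|E| < 1: demand is inelastic over this range.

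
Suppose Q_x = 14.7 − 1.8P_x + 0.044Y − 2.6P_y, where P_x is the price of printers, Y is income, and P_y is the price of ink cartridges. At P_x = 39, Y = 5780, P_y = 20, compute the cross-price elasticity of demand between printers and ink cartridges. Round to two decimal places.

-0.35

At the given point, Q_x = 14.7 − 1.8(39) + 0.044(5780) − 2.6(20) = 14.7 − 70.2 + 254.32 − 52 = 146.82.
∂Q_x/∂P_y = −2.6, so E_xy = -2.6·(20/146.82) ≈ -0.35.
E_xy < 0: the goods are complements.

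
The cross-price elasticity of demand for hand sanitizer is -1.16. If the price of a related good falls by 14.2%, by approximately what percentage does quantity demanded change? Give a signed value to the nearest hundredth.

%ΔQ ≈ E × %ΔP_y = (-1.16) × (-14.2%) ≈ 16.47%.

16.47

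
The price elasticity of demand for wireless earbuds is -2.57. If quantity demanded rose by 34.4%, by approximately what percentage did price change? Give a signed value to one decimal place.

%ΔQ ≈ E × %ΔP ⇒ %ΔP = %ΔQ / E = (34.4%)/(-2.57) ≈ -13.4%.

-13.4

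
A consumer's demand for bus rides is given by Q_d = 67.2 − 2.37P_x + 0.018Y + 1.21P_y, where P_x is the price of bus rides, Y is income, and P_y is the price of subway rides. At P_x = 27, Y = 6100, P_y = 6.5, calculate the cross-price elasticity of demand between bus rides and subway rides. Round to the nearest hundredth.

Substituting, Q_d = 67.2 − 2.37(27) + 0.018(6100) + 1.21(6.5) = 67.2 − 63.99 + 109.8 + 7.865 = 120.875.
∂Q_d/∂P_y = +1.21, so E_xy = 1.21·(6.5/120.875) ≈ 0.07.
E_xy > 0: the goods are substitutes.

0.07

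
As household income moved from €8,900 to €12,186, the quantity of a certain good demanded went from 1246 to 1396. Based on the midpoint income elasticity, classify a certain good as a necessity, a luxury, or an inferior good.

necessity

%ΔQ = (1396 − 1246)/[(1246+1396)/2] = 150/1321 ≈ 0.1136.
%ΔI = (12,186 − 8,900)/[(8,900+12,186)/2] = 3286/10543 ≈ 0.3117.
E_I = %ΔQ/%ΔI ≈ 0.364.
E_I ∈ (0,1): normal good (necessity).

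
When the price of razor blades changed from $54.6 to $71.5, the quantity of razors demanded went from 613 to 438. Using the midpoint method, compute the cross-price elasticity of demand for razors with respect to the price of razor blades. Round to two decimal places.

-1.24

%ΔQ_x = (438 − 613)/[(613+438)/2] = -175/525.5 ≈ -0.3330.
%ΔP_y = (71.5 − 54.6)/[(54.6+71.5)/2] ≈ 0.2680.
E_xy = -0.3330/0.2680 ≈ -1.24.
E_xy < 0, so razors and razor blades are complements.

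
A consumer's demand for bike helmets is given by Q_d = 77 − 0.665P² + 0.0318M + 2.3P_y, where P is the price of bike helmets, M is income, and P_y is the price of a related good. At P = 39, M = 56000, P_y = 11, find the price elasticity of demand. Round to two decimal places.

-2.32

At the given point, Q_d = 77 − 0.665(39)² + 0.0318(56000) + 2.3(11) = 77 − 1011.465 + 1780.8 + 25.3 = 871.635.
∂Q_d/∂P = −2·0.665·P = -51.87, so E_p = -51.87·(39/871.635) ≈ -2.32.
|E_p| > 1: demand is elastic.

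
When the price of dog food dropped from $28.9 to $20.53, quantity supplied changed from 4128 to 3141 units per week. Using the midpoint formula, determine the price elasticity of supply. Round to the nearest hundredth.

0.80

%ΔQ = (3141 − 4128)/[(4128 + 3141)/2] = -987/3634.5 ≈ -0.2716.
%ΔP = (20.53 − 28.9)/[(28.9 + 20.53)/2] = -8.37/24.715 ≈ -0.3387.
Arc elasticity E = %ΔQ/%ΔP ≈ -0.2716/-0.3387 ≈ 0.80.
|E| < 1: supply is inelastic over this range.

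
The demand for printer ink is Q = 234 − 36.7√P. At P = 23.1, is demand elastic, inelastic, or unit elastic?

elastic

At P = 23.1, Q = 57.6108.
dQ/dP = −36.7/(2√P) = −36.7/(2·4.8062).
Point elasticity E = (dQ/dP)·(P/Q) = -3.8179 × 23.1/57.6108 ≈ -1.531.
|E| ≈ 1.531 > 1, so demand is elastic.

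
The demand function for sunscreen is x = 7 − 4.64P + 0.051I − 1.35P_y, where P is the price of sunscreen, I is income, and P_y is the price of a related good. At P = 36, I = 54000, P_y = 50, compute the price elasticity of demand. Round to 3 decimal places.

Substituting, x = 7 − 4.64(36) + 0.051(54000) − 1.35(50) = 7 − 167.04 + 2754 − 67.5 = 2526.46.
∂x/∂P = −4.64, so E_p = (−4.64)·(36/2526.46) ≈ -0.066.
|E_p| < 1: demand is inelastic.

-0.066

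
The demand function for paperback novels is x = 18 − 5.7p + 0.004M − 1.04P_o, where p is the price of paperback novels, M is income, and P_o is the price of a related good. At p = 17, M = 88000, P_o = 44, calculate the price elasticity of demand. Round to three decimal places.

-0.426

First evaluate x: 18 − 5.7(17) + 0.004(88000) − 1.04(44) = 18 − 96.9 + 352 − 45.76 = 227.34.
∂x/∂p = −5.7, so E_p = (−5.7)·(17/227.34) ≈ -0.426.
|E_p| < 1: demand is inelastic.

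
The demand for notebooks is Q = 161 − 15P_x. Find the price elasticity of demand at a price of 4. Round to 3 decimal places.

At P_x = 4, Q = 101.
dQ/dP_x = −15.
Point elasticity E = (dQ/dP_x)·(P_x/Q) = -15 × 4/101 ≈ -0.594.
|E| < 1, so demand is inelastic at this price.

-0.594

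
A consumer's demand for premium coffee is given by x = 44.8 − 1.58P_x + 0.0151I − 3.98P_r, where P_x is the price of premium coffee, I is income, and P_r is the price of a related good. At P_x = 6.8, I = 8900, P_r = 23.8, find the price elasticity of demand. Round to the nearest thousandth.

-0.146

Evaluating quantity at (P_x, I, P_r) gives x = 44.8 − 1.58(6.8) + 0.0151(8900) − 3.98(23.8) = 44.8 − 10.744 + 134.39 − 94.724 = 73.722.
∂x/∂P_x = −1.58, so E_p = (−1.58)·(6.8/73.722) ≈ -0.146.
|E_p| < 1: demand is inelastic.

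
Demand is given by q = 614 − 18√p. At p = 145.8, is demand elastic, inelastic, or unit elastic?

inelastic

At p = 145.8, q = 396.6542.
dq/dp = −18/(2√p) = −18/(2·12.0748).
Point elasticity E = (dq/dp)·(p/q) = -0.7454 × 145.8/396.6542 ≈ -0.274.
|E| ≈ 0.274 < 1, so demand is inelastic.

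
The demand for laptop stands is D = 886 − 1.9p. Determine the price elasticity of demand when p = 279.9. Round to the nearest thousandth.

At p = 279.9, D = 354.19.
dD/dp = −1.9.
Point elasticity E = (dD/dp)·(p/D) = -1.9 × 279.9/354.19 ≈ -1.501.
|E| > 1, so demand is elastic at this price.

-1.501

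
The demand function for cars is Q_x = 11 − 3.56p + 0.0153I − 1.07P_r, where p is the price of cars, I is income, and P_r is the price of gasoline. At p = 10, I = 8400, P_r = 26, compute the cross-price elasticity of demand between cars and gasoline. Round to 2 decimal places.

Substituting, Q_x = 11 − 3.56(10) + 0.0153(8400) − 1.07(26) = 11 − 35.6 + 128.52 − 27.82 = 76.1.
∂Q_x/∂P_r = −1.07, so E_xy = -1.07·(26/76.1) ≈ -0.37.
E_xy < 0: the goods are complements.

-0.37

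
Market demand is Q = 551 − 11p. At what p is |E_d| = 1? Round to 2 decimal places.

25.05

For linear demand Q = a − bp, E = −bp/(a − bp). |E| = 1 ⇒ bp = a − bp ⇒ p = a/(2b).
p = 551/(2·11) ≈ 25.05.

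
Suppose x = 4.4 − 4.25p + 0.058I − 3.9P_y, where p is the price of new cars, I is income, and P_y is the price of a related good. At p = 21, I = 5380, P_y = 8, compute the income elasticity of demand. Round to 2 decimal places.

1.59

x = 4.4 − 4.25(21) + 0.058(5380) − 3.9(8) = 4.4 − 89.25 + 312.04 − 31.2 = 195.99.
∂x/∂I = +0.058, so E_I = 0.058·(5380/195.99) ≈ 1.59.
E_I > 1: normal good (luxury).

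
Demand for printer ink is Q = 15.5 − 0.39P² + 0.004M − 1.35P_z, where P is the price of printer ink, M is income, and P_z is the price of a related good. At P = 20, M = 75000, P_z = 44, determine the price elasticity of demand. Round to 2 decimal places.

Q = 15.5 − 0.39(20)² + 0.004(75000) − 1.35(44) = 15.5 − 156 + 300 − 59.4 = 100.1.
∂Q/∂P = −2·0.39·P = -15.6, so E_p = -15.6·(20/100.1) ≈ -3.12.
|E_p| > 1: demand is elastic.

-3.12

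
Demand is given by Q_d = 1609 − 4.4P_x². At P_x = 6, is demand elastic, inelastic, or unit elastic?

inelastic

At P_x = 6, Q_d = 1450.6.
dQ_d/dP_x = −2·4.4·P_x = −52.8.
Point elasticity E = (dQ_d/dP_x)·(P_x/Q_d) = -52.8 × 6/1450.6 ≈ -0.218.
|E| ≈ 0.218 < 1, so demand is inelastic.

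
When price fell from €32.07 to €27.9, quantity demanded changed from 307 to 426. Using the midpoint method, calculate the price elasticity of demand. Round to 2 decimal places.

%Δq = (426 − 307)/[(307 + 426)/2] = 119/366.5 ≈ 0.3247.
%Δp = (27.9 − 32.07)/[(32.07 + 27.9)/2] = -4.17/29.985 ≈ -0.1391.
Arc elasticity E = %Δq/%Δp ≈ 0.3247/-0.1391 ≈ -2.33.
|E| > 1: demand is elastic over this range.

-2.33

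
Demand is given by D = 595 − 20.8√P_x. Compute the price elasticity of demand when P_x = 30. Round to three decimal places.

At P_x = 30, D = 481.0737.
dD/dP_x = −20.8/(2√P_x) = −20.8/(2·5.4772).
Point elasticity E = (dD/dP_x)·(P_x/D) = -1.8988 × 30/481.0737 ≈ -0.118.
|E| < 1, so demand is inelastic at this price.

-0.118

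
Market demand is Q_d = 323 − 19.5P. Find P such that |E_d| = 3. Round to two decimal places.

12.42

Set −bP/(a − bP) = −3 ⇒ bP = 3(a − bP) ⇒ bP(1+3) = 3·a.
P = 3·323/(19.5·4) ≈ 12.42.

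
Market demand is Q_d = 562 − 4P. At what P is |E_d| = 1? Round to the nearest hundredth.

For linear demand Q_d = a − bP, E = −bP/(a − bP). |E| = 1 ⇒ bP = a − bP ⇒ P = a/(2b).
P = 562/(2·4) = 70.25.

70.25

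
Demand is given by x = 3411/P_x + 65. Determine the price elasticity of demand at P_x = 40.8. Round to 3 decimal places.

At P_x = 40.8, x = 148.6029.
dx/dP_x = −3411/P_x² = −2.0491.
Point elasticity E = (dx/dP_x)·(P_x/x) = -2.0491 × 40.8/148.6029 ≈ -0.563.
|E| < 1, so demand is inelastic at this price.

-0.563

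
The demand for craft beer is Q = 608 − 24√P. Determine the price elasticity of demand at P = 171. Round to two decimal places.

-0.53

At P = 171, Q = 294.1593.
dQ/dP = −24/(2√P) = −24/(2·13.0767).
Point elasticity E = (dQ/dP)·(P/Q) = -0.9177 × 171/294.1593 ≈ -0.53.
|E| < 1, so demand is inelastic at this price.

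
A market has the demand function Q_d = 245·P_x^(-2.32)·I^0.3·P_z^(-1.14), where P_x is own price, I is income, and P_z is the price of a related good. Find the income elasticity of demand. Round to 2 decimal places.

0.30

For a Cobb–Douglas (constant-elasticity) form Q_d = A·I^α·…, the elasticity with respect to I equals the exponent α at every point.
Here the exponent on I is 0.3, so the income elasticity of demand is 0.30.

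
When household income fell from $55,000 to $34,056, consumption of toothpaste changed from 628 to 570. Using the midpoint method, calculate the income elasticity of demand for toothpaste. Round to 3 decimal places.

0.206

%ΔQ = (570 − 628)/[(628+570)/2] = -58/599 ≈ -0.0968.
%ΔY = (34,056 − 55,000)/[(55,000+34,056)/2] = -20944/44528 ≈ -0.4704.
E_I = %ΔQ/%ΔY ≈ 0.206.
E_I ∈ (0,1): normal good (necessity).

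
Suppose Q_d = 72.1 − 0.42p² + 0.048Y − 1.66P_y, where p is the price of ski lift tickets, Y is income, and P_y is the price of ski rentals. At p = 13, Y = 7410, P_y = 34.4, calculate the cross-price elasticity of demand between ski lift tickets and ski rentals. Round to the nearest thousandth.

-0.191

First evaluate Q_d: 72.1 − 0.42(13)² + 0.048(7410) − 1.66(34.4) = 72.1 − 70.98 + 355.68 − 57.104 = 299.696.
∂Q_d/∂P_y = −1.66, so E_xy = -1.66·(34.4/299.696) ≈ -0.191.
E_xy < 0: the goods are complements.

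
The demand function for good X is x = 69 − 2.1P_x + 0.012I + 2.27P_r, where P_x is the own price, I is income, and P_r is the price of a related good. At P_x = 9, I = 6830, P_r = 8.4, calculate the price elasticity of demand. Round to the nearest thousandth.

-0.125

At the given point, x = 69 − 2.1(9) + 0.012(6830) + 2.27(8.4) = 69 − 18.9 + 81.96 + 19.068 = 151.128.
∂x/∂P_x = −2.1, so E_p = (−2.1)·(9/151.128) ≈ -0.125.
|E_p| < 1: demand is inelastic.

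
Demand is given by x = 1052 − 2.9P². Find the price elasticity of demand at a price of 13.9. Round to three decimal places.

-2.279

At P = 13.9, x = 491.691.
dx/dP = −2·2.9·P = −80.62.
Point elasticity E = (dx/dP)·(P/x) = -80.62 × 13.9/491.691 ≈ -2.279.
|E| > 1, so demand is elastic at this price.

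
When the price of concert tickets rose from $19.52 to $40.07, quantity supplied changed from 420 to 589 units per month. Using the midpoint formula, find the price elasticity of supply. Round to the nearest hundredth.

%Δq = (589 − 420)/[(420 + 589)/2] = 169/504.5 ≈ 0.3350.
%Δp = (40.07 − 19.52)/[(19.52 + 40.07)/2] = 20.55/29.795 ≈ 0.6897.
Arc elasticity E = %Δq/%Δp ≈ 0.3350/0.6897 ≈ 0.49.
|E| < 1: supply is inelastic over this range.

0.49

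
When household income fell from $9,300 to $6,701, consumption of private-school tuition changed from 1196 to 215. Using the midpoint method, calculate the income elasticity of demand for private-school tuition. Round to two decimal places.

%ΔQ = (215 − 1196)/[(1196+215)/2] = -981/705.5 ≈ -1.3905.
%ΔM = (6,701 − 9,300)/[(9,300+6,701)/2] = -2599/8000.5 ≈ -0.3249.
E_I = %ΔQ/%ΔM ≈ 4.28.
E_I > 1: normal good (luxury).

4.28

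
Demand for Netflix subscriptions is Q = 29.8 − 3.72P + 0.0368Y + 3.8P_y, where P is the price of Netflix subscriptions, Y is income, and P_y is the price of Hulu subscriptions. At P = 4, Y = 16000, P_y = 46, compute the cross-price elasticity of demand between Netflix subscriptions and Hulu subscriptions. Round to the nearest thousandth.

0.225

Evaluating quantity at (P, Y, P_y) gives Q = 29.8 − 3.72(4) + 0.0368(16000) + 3.8(46) = 29.8 − 14.88 + 588.8 + 174.8 = 778.52.
∂Q/∂P_y = +3.8, so E_xy = 3.8·(46/778.52) ≈ 0.225.
E_xy > 0: the goods are substitutes.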